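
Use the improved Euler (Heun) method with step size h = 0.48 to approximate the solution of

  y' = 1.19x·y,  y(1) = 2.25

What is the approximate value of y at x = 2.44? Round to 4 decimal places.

Heun: k1 = f(x_n, y_n); k2 = f(x_n + h, y_n + h·k1); y_{n+1} = y_n + (h/2)·(k1 + k2).
x=1.000000, y=2.250000:
  k1 = f(1.000000, 2.250000) = 2.677500
  k2 = f(1.480000, 3.535200) = 6.226194
  y ← 2.250000 + (0.48/2)·(2.677500 + 6.226194) = 4.386887
x=1.480000, y=4.386887:
  k1 = f(1.480000, 4.386887) = 7.726185
  k2 = f(1.960000, 8.095455) = 18.881840
  y ← 4.386887 + (0.48/2)·(7.726185 + 18.881840) = 10.772813
x=1.960000, y=10.772813:
  k1 = f(1.960000, 10.772813) = 25.126508
  k2 = f(2.440000, 22.833536) = 66.299456
  y ← 10.772813 + (0.48/2)·(25.126508 + 66.299456) = 32.715044
y(2.44) ≈ 32.7150

32.7150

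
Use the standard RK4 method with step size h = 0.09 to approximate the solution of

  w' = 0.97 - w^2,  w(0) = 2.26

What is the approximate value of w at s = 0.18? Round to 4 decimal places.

1.7345

RK4: k1 = f(s_n, w_n); k2 = f(s_n + h/2, w_n + (h/2)·k1); k3 = f(s_n + h/2, w_n + (h/2)·k2); k4 = f(s_n + h, w_n + h·k3); w_{n+1} = w_n + (h/6)·(k1 + 2k2 + 2k3 + k4).
s=0.000000, w=2.260000:
  k1 = f(0.000000, 2.260000) = -4.137600
  k2 = f(0.045000, 2.073808) = -3.330680
  k3 = f(0.045000, 2.110119) = -3.482604
  k4 = f(0.090000, 1.946566) = -2.819118
  w ← 2.260000 + (0.09/6)·(k1 + 2k2 + 2k3 + k4) = 1.951251
s=0.090000, w=1.951251:
  k1 = f(0.090000, 1.951251) = -2.837379
  k2 = f(0.135000, 1.823569) = -2.355403
  k3 = f(0.135000, 1.845258) = -2.434976
  k4 = f(0.180000, 1.732103) = -2.030181
  w ← 1.951251 + (0.09/6)·(k1 + 2k2 + 2k3 + k4) = 1.734526
w(0.18) ≈ 1.7345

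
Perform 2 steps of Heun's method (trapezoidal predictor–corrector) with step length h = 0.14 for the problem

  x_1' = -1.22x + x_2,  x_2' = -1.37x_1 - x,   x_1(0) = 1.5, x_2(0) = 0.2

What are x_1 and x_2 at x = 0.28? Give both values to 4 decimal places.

Heun on (x_1,x_2): k1 = f(x_n, state_n); k2 = f(x_n + h, state_n + h·k1); state_{n+1} = state_n + (h/2)·(k1 + k2).
0.000000: (1.500000, 0.200000)
  k1 = (0.200000, -2.055000)
  predictor → (1.528000, -0.087700)
  k2 = (-0.258500, -2.233360)
  → (1.495905, -0.100185)
0.140000: (1.495905, -0.100185)
  k1 = (-0.270985, -2.189390)
  predictor → (1.457967, -0.406700)
  k2 = (-0.748300, -2.277415)
  → (1.424555, -0.412862)
(x_1(0.28), x_2(0.28)) ≈ (1.4246, -0.4129)

1.4246, -0.4129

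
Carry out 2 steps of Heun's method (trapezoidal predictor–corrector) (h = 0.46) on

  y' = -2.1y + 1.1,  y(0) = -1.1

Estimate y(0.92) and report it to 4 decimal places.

0.1169

Heun: k1 = f(t_n, y_n); k2 = f(t_n + h, y_n + h·k1); y_{n+1} = y_n + (h/2)·(k1 + k2).
t=0.000000, y=-1.100000:
  k1 = f(0.000000, -1.100000) = 3.410000
  k2 = f(0.460000, 0.468600) = 0.115940
  y ← -1.100000 + (0.46/2)·(3.410000 + 0.115940) = -0.289034
t=0.460000, y=-0.289034:
  k1 = f(0.460000, -0.289034) = 1.706971
  k2 = f(0.920000, 0.496173) = 0.058037
  y ← -0.289034 + (0.46/2)·(1.706971 + 0.058037) = 0.116918
y(0.92) ≈ 0.1169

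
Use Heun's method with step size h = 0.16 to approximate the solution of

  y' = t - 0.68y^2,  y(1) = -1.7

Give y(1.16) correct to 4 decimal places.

-1.8715

Heun: k1 = f(t_n, y_n); k2 = f(t_n + h, y_n + h·k1); y_{n+1} = y_n + (h/2)·(k1 + k2).
t=1.000000, y=-1.700000:
  k1 = f(1.000000, -1.700000) = -0.965200
  k2 = f(1.160000, -1.854432) = -1.178464
  y ← -1.700000 + (0.16/2)·(-0.965200 + (-1.178464)) = -1.871493
y(1.16) ≈ -1.8715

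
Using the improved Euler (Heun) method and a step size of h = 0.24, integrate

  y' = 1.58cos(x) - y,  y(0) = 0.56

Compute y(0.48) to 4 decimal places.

0.9155

Heun: k1 = f(x_n, y_n); k2 = f(x_n + h, y_n + h·k1); y_{n+1} = y_n + (h/2)·(k1 + k2).
x=0.000000, y=0.560000:
  k1 = f(0.000000, 0.560000) = 1.020000
  k2 = f(0.240000, 0.804800) = 0.729914
  y ← 0.560000 + (0.24/2)·(1.020000 + 0.729914) = 0.769990
x=0.240000, y=0.769990:
  k1 = f(0.240000, 0.769990) = 0.764724
  k2 = f(0.480000, 0.953524) = 0.447928
  y ← 0.769990 + (0.24/2)·(0.764724 + 0.447928) = 0.915508
y(0.48) ≈ 0.9155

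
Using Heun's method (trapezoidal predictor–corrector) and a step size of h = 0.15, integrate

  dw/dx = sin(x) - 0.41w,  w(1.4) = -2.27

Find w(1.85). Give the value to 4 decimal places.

Heun: k1 = f(x_n, w_n); k2 = f(x_n + h, w_n + h·k1); w_{n+1} = w_n + (h/2)·(k1 + k2).
x=1.400000, w=-2.270000:
  k1 = f(1.400000, -2.270000) = 1.916150
  k2 = f(1.550000, -1.982578) = 1.812641
  w ← -2.270000 + (0.15/2)·(1.916150 + 1.812641) = -1.990341
x=1.550000, w=-1.990341:
  k1 = f(1.550000, -1.990341) = 1.815823
  k2 = f(1.700000, -1.717967) = 1.696031
  w ← -1.990341 + (0.15/2)·(1.815823 + 1.696031) = -1.726952
x=1.700000, w=-1.726952:
  k1 = f(1.700000, -1.726952) = 1.699715
  k2 = f(1.850000, -1.471994) = 1.564793
  w ← -1.726952 + (0.15/2)·(1.699715 + 1.564793) = -1.482114
w(1.85) ≈ -1.4821

-1.4821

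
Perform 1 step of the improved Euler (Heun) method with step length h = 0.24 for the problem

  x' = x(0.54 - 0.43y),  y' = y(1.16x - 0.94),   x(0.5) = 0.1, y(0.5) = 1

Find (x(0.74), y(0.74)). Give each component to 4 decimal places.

0.1037, 0.8221

Heun on (x,y): k1 = f(t_n, state_n); k2 = f(t_n + h, state_n + h·k1); state_{n+1} = state_n + (h/2)·(k1 + k2).
0.500000: (0.100000, 1.000000)
  k1 = (0.011000, -0.824000)
  predictor → (0.102640, 0.802240)
  k2 = (0.020019, -0.658589)
  → (0.103722, 0.822089)
(x(0.74), y(0.74)) ≈ (0.1037, 0.8221)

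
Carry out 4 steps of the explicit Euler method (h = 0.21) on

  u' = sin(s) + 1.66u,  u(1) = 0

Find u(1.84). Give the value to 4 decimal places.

Euler: u_{n+1} = u_n + h·f(s_n, u_n).
s=1.000000, u=0.000000: f=0.841471 → u ← 0.000000 + 0.21·0.841471 = 0.176709
s=1.210000, u=0.176709: f=1.228953 → u ← 0.176709 + 0.21·1.228953 = 0.434789
s=1.420000, u=0.434789: f=1.710401 → u ← 0.434789 + 0.21·1.710401 = 0.793973
s=1.630000, u=0.793973: f=2.316244 → u ← 0.793973 + 0.21·2.316244 = 1.280384
u(1.84) ≈ 1.2804

1.2804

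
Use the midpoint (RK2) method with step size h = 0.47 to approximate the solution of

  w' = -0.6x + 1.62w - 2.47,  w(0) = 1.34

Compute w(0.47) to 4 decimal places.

Midpoint: k1 = f(x_n, w_n); k2 = f(x_n + h/2, w_n + (h/2)·k1); w_{n+1} = w_n + h·k2.
x=0.000000, w=1.340000:
  k1 = f(0.000000, 1.340000) = -0.299200
  k2 = f(0.235000, 1.269688) = -0.554105
  w ← 1.340000 + 0.47·(-0.554105) = 1.079570
w(0.47) ≈ 1.0796

1.0796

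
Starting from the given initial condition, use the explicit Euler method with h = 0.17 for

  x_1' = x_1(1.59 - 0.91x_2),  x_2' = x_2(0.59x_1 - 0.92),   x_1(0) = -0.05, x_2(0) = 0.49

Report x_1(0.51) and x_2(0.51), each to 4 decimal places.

Euler on (x_1,x_2): x_1_{n+1} = x_1_n + h·x_1', x_2_{n+1} = x_2_n + h·x_2'.
0.000000: (-0.050000, 0.490000); f=(-0.057205, -0.465255) → (-0.059725, 0.410907)
0.170000: (-0.059725, 0.410907); f=(-0.072630, -0.392514) → (-0.072072, 0.344179)
0.340000: (-0.072072, 0.344179); f=(-0.092021, -0.331280) → (-0.087716, 0.287862)
(x_1(0.51), x_2(0.51)) ≈ (-0.0877, 0.2879)

-0.0877, 0.2879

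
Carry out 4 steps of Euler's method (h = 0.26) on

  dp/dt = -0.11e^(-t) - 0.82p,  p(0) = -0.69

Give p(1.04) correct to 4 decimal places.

-0.3185

Euler: p_{n+1} = p_n + h·f(t_n, p_n).
t=0.000000, p=-0.690000: f=0.455800 → p ← -0.690000 + 0.26·0.455800 = -0.571492
t=0.260000, p=-0.571492: f=0.383808 → p ← -0.571492 + 0.26·0.383808 = -0.471702
t=0.520000, p=-0.471702: f=0.321398 → p ← -0.471702 + 0.26·0.321398 = -0.388138
t=0.780000, p=-0.388138: f=0.267849 → p ← -0.388138 + 0.26·0.267849 = -0.318498
p(1.04) ≈ -0.3185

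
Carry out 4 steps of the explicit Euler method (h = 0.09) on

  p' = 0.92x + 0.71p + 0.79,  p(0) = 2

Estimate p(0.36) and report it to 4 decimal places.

Euler: p_{n+1} = p_n + h·f(x_n, p_n).
x=0.000000, p=2.000000: f=2.210000 → p ← 2.000000 + 0.09·2.210000 = 2.198900
x=0.090000, p=2.198900: f=2.434019 → p ← 2.198900 + 0.09·2.434019 = 2.417962
x=0.180000, p=2.417962: f=2.672353 → p ← 2.417962 + 0.09·2.672353 = 2.658473
x=0.270000, p=2.658473: f=2.925916 → p ← 2.658473 + 0.09·2.925916 = 2.921806
p(0.36) ≈ 2.9218

2.9218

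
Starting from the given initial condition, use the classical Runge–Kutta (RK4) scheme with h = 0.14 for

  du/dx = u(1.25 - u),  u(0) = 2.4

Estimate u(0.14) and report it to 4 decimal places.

2.0912

RK4: k1 = f(x_n, u_n); k2 = f(x_n + h/2, u_n + (h/2)·k1); k3 = f(x_n + h/2, u_n + (h/2)·k2); k4 = f(x_n + h, u_n + h·k3); u_{n+1} = u_n + (h/6)·(k1 + 2k2 + 2k3 + k4).
x=0.000000, u=2.400000:
  k1 = f(0.000000, 2.400000) = -2.760000
  k2 = f(0.070000, 2.206800) = -2.111466
  k3 = f(0.070000, 2.252197) = -2.257146
  k4 = f(0.140000, 2.084000) = -1.738055
  u ← 2.400000 + (0.14/6)·(k1 + 2k2 + 2k3 + k4) = 2.091177
u(0.14) ≈ 2.0912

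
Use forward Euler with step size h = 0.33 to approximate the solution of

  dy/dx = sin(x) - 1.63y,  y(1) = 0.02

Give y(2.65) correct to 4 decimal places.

0.4958

Euler: y_{n+1} = y_n + h·f(x_n, y_n).
x=1.000000, y=0.020000: f=0.808871 → y ← 0.020000 + 0.33·0.808871 = 0.286927
x=1.330000, y=0.286927: f=0.503457 → y ← 0.286927 + 0.33·0.503457 = 0.453068
x=1.660000, y=0.453068: f=0.257523 → y ← 0.453068 + 0.33·0.257523 = 0.538051
x=1.990000, y=0.538051: f=0.036391 → y ← 0.538051 + 0.33·0.036391 = 0.550060
x=2.320000, y=0.550060: f=-0.164366 → y ← 0.550060 + 0.33·(-0.164366) = 0.495819
y(2.65) ≈ 0.4958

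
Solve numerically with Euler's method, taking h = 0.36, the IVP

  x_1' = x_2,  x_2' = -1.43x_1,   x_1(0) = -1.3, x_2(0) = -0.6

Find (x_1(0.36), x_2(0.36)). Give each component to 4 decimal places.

-1.5160, 0.0692

Euler on (x_1,x_2): x_1_{n+1} = x_1_n + h·x_1', x_2_{n+1} = x_2_n + h·x_2'.
0.000000: (-1.300000, -0.600000); f=(-0.600000, 1.859000) → (-1.516000, 0.069240)
(x_1(0.36), x_2(0.36)) ≈ (-1.5160, 0.0692)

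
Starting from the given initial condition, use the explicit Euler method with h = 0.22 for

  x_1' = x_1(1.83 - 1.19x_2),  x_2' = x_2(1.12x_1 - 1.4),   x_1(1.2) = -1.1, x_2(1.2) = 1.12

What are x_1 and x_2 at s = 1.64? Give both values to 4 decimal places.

Euler on (x_1,x_2): x_1_{n+1} = x_1_n + h·x_1', x_2_{n+1} = x_2_n + h·x_2'.
1.200000: (-1.100000, 1.120000); f=(-0.546920, -2.947840) → (-1.220322, 0.471475)
1.420000: (-1.220322, 0.471475); f=(-1.548521, -1.304459) → (-1.560997, 0.184494)
(x_1(1.64), x_2(1.64)) ≈ (-1.5610, 0.1845)

-1.5610, 0.1845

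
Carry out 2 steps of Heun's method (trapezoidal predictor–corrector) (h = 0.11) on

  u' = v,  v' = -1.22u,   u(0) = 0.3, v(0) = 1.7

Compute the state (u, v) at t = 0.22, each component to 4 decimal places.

Heun on (u,v): k1 = f(t_n, state_n); k2 = f(t_n + h, state_n + h·k1); state_{n+1} = state_n + (h/2)·(k1 + k2).
0.000000: (0.300000, 1.700000)
  k1 = (1.700000, -0.366000)
  predictor → (0.487000, 1.659740)
  k2 = (1.659740, -0.594140)
  → (0.484786, 1.647192)
0.110000: (0.484786, 1.647192)
  k1 = (1.647192, -0.591439)
  predictor → (0.665977, 1.582134)
  k2 = (1.582134, -0.812492)
  → (0.662399, 1.569976)
(u(0.22), v(0.22)) ≈ (0.6624, 1.5700)

0.6624, 1.5700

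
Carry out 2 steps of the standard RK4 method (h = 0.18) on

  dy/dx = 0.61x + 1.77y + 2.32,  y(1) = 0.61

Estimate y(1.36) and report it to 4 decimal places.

RK4: k1 = f(x_n, y_n); k2 = f(x_n + h/2, y_n + (h/2)·k1); k3 = f(x_n + h/2, y_n + (h/2)·k2); k4 = f(x_n + h, y_n + h·k3); y_{n+1} = y_n + (h/6)·(k1 + 2k2 + 2k3 + k4).
x=1.000000, y=0.610000:
  k1 = f(1.000000, 0.610000) = 4.009700
  k2 = f(1.090000, 0.970873) = 4.703345
  k3 = f(1.090000, 1.033301) = 4.813843
  k4 = f(1.180000, 1.476492) = 5.653190
  y ← 0.610000 + (0.18/6)·(k1 + 2k2 + 2k3 + k4) = 1.470918
x=1.180000, y=1.470918:
  k1 = f(1.180000, 1.470918) = 5.643325
  k2 = f(1.270000, 1.978817) = 6.597207
  k3 = f(1.270000, 2.064667) = 6.749160
  k4 = f(1.360000, 2.685767) = 7.903407
  y ← 1.470918 + (0.18/6)·(k1 + 2k2 + 2k3 + k4) = 2.678102
y(1.36) ≈ 2.6781

2.6781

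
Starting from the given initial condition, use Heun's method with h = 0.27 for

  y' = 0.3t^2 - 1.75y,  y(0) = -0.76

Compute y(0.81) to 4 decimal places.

Heun: k1 = f(t_n, y_n); k2 = f(t_n + h, y_n + h·k1); y_{n+1} = y_n + (h/2)·(k1 + k2).
t=0.000000, y=-0.760000:
  k1 = f(0.000000, -0.760000) = 1.330000
  k2 = f(0.270000, -0.400900) = 0.723445
  y ← -0.760000 + (0.27/2)·(1.330000 + 0.723445) = -0.482785
t=0.270000, y=-0.482785:
  k1 = f(0.270000, -0.482785) = 0.866744
  k2 = f(0.540000, -0.248764) = 0.522817
  y ← -0.482785 + (0.27/2)·(0.866744 + 0.522817) = -0.295194
t=0.540000, y=-0.295194:
  k1 = f(0.540000, -0.295194) = 0.604070
  k2 = f(0.810000, -0.132095) = 0.427997
  y ← -0.295194 + (0.27/2)·(0.604070 + 0.427997) = -0.155865
y(0.81) ≈ -0.1559

-0.1559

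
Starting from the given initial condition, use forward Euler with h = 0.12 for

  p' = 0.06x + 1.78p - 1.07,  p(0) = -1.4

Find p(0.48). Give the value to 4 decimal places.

Euler: p_{n+1} = p_n + h·f(x_n, p_n).
x=0.000000, p=-1.400000: f=-3.562000 → p ← -1.400000 + 0.12·(-3.562000) = -1.827440
x=0.120000, p=-1.827440: f=-4.315643 → p ← -1.827440 + 0.12·(-4.315643) = -2.345317
x=0.240000, p=-2.345317: f=-5.230265 → p ← -2.345317 + 0.12·(-5.230265) = -2.972949
x=0.360000, p=-2.972949: f=-6.340249 → p ← -2.972949 + 0.12·(-6.340249) = -3.733779
p(0.48) ≈ -3.7338

-3.7338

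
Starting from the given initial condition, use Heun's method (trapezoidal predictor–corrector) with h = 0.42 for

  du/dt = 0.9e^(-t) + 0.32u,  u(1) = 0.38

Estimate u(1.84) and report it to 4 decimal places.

0.7211

Heun: k1 = f(t_n, u_n); k2 = f(t_n + h, u_n + h·k1); u_{n+1} = u_n + (h/2)·(k1 + k2).
t=1.000000, u=0.380000:
  k1 = f(1.000000, 0.380000) = 0.452691
  k2 = f(1.420000, 0.570130) = 0.399984
  u ← 0.380000 + (0.42/2)·(0.452691 + 0.399984) = 0.559062
t=1.420000, u=0.559062:
  k1 = f(1.420000, 0.559062) = 0.396442
  k2 = f(1.840000, 0.725568) = 0.375117
  u ← 0.559062 + (0.42/2)·(0.396442 + 0.375117) = 0.721089
u(1.84) ≈ 0.7211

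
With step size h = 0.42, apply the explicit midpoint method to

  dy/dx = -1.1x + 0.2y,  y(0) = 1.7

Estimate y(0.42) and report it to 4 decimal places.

Midpoint: k1 = f(x_n, y_n); k2 = f(x_n + h/2, y_n + (h/2)·k1); y_{n+1} = y_n + h·k2.
x=0.000000, y=1.700000:
  k1 = f(0.000000, 1.700000) = 0.340000
  k2 = f(0.210000, 1.771400) = 0.123280
  y ← 1.700000 + 0.42·0.123280 = 1.751778
y(0.42) ≈ 1.7518

1.7518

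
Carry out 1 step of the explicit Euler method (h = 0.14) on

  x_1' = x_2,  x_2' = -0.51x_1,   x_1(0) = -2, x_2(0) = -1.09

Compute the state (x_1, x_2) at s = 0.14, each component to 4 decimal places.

-2.1526, -0.9472

Euler on (x_1,x_2): x_1_{n+1} = x_1_n + h·x_1', x_2_{n+1} = x_2_n + h·x_2'.
0.000000: (-2.000000, -1.090000); f=(-1.090000, 1.020000) → (-2.152600, -0.947200)
(x_1(0.14), x_2(0.14)) ≈ (-2.1526, -0.9472)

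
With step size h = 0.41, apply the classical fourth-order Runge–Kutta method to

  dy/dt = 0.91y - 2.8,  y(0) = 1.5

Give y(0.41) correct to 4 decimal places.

RK4: k1 = f(t_n, y_n); k2 = f(t_n + h/2, y_n + (h/2)·k1); k3 = f(t_n + h/2, y_n + (h/2)·k2); k4 = f(t_n + h, y_n + h·k3); y_{n+1} = y_n + (h/6)·(k1 + 2k2 + 2k3 + k4).
t=0.000000, y=1.500000:
  k1 = f(0.000000, 1.500000) = -1.435000
  k2 = f(0.205000, 1.205825) = -1.702699
  k3 = f(0.205000, 1.150947) = -1.752639
  k4 = f(0.410000, 0.781418) = -2.088909
  y ← 1.500000 + (0.41/6)·(k1 + 2k2 + 2k3 + k4) = 0.786970
y(0.41) ≈ 0.7870

0.7870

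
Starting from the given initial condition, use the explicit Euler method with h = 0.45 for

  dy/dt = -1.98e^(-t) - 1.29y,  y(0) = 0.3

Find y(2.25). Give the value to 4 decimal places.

-0.3736

Euler: y_{n+1} = y_n + h·f(t_n, y_n).
t=0.000000, y=0.300000: f=-2.367000 → y ← 0.300000 + 0.45·(-2.367000) = -0.765150
t=0.450000, y=-0.765150: f=-0.275460 → y ← -0.765150 + 0.45·(-0.275460) = -0.889107
t=0.900000, y=-0.889107: f=0.341940 → y ← -0.889107 + 0.45·0.341940 = -0.735234
t=1.350000, y=-0.735234: f=0.435156 → y ← -0.735234 + 0.45·0.435156 = -0.539414
t=1.800000, y=-0.539414: f=0.368552 → y ← -0.539414 + 0.45·0.368552 = -0.373565
y(2.25) ≈ -0.3736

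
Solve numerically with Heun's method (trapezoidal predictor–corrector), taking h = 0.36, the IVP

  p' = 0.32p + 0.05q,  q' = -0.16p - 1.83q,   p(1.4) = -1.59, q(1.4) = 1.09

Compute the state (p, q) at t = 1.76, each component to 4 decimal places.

-1.7686, 0.6746

Heun on (p,q): k1 = f(t_n, state_n); k2 = f(t_n + h, state_n + h·k1); state_{n+1} = state_n + (h/2)·(k1 + k2).
1.400000: (-1.590000, 1.090000)
  k1 = (-0.454300, -1.740300)
  predictor → (-1.753548, 0.463492)
  k2 = (-0.537961, -0.567623)
  → (-1.768607, 0.674574)
(p(1.76), q(1.76)) ≈ (-1.7686, 0.6746)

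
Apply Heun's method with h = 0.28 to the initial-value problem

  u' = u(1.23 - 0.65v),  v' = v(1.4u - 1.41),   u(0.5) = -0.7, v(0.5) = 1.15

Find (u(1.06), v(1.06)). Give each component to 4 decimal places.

-1.1200, 0.3318

Heun on (u,v): k1 = f(x_n, state_n); k2 = f(x_n + h, state_n + h·k1); state_{n+1} = state_n + (h/2)·(k1 + k2).
0.500000: (-0.700000, 1.150000)
  k1 = (-0.337750, -2.748500)
  predictor → (-0.794570, 0.380420)
  k2 = (-0.780845, -0.959571)
  → (-0.856603, 0.630870)
0.780000: (-0.856603, 0.630870)
  k1 = (-0.702359, -1.646094)
  predictor → (-1.053264, 0.169964)
  k2 = (-1.179154, -0.490272)
  → (-1.120015, 0.331779)
(u(1.06), v(1.06)) ≈ (-1.1200, 0.3318)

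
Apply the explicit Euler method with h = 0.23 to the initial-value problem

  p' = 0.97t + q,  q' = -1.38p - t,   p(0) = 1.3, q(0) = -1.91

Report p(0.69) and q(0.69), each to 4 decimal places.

Euler on (p,q): p_{n+1} = p_n + h·p', q_{n+1} = q_n + h·q'.
0.000000: (1.300000, -1.910000); f=(-1.910000, -1.794000) → (0.860700, -2.322620)
0.230000: (0.860700, -2.322620); f=(-2.099520, -1.417766) → (0.377810, -2.648706)
0.460000: (0.377810, -2.648706); f=(-2.202506, -0.981378) → (-0.128766, -2.874423)
(p(0.69), q(0.69)) ≈ (-0.1288, -2.8744)

-0.1288, -2.8744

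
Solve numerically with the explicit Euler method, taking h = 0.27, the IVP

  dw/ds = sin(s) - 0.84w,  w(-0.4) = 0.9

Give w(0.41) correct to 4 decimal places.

Euler: w_{n+1} = w_n + h·f(s_n, w_n).
s=-0.400000, w=0.900000: f=-1.145418 → w ← 0.900000 + 0.27·(-1.145418) = 0.590737
s=-0.130000, w=0.590737: f=-0.625853 → w ← 0.590737 + 0.27·(-0.625853) = 0.421757
s=0.140000, w=0.421757: f=-0.214732 → w ← 0.421757 + 0.27·(-0.214732) = 0.363779
w(0.41) ≈ 0.3638

0.3638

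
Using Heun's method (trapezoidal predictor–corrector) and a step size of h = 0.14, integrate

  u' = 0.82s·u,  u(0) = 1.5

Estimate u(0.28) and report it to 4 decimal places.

Heun: k1 = f(s_n, u_n); k2 = f(s_n + h, u_n + h·k1); u_{n+1} = u_n + (h/2)·(k1 + k2).
s=0.000000, u=1.500000:
  k1 = f(0.000000, 1.500000) = 0.000000
  k2 = f(0.140000, 1.500000) = 0.172200
  u ← 1.500000 + (0.14/2)·(0.000000 + 0.172200) = 1.512054
s=0.140000, u=1.512054:
  k1 = f(0.140000, 1.512054) = 0.173584
  k2 = f(0.280000, 1.536356) = 0.352747
  u ← 1.512054 + (0.14/2)·(0.173584 + 0.352747) = 1.548897
u(0.28) ≈ 1.5489

1.5489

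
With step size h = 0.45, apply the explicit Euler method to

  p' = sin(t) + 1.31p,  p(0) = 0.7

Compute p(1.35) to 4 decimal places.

Euler: p_{n+1} = p_n + h·f(t_n, p_n).
t=0.000000, p=0.700000: f=0.917000 → p ← 0.700000 + 0.45·0.917000 = 1.112650
t=0.450000, p=1.112650: f=1.892537 → p ← 1.112650 + 0.45·1.892537 = 1.964292
t=0.900000, p=1.964292: f=3.356549 → p ← 1.964292 + 0.45·3.356549 = 3.474739
p(1.35) ≈ 3.4747

3.4747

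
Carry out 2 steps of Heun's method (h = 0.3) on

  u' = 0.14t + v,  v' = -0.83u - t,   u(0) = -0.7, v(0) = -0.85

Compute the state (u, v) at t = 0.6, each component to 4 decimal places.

-1.0894, -0.5701

Heun on (u,v): k1 = f(t_n, state_n); k2 = f(t_n + h, state_n + h·k1); state_{n+1} = state_n + (h/2)·(k1 + k2).
0.000000: (-0.700000, -0.850000)
  k1 = (-0.850000, 0.581000)
  predictor → (-0.955000, -0.675700)
  k2 = (-0.633700, 0.492650)
  → (-0.922555, -0.688952)
0.300000: (-0.922555, -0.688952)
  k1 = (-0.646952, 0.465721)
  predictor → (-1.116641, -0.549236)
  k2 = (-0.465236, 0.326812)
  → (-1.089383, -0.570073)
(u(0.6), v(0.6)) ≈ (-1.0894, -0.5701)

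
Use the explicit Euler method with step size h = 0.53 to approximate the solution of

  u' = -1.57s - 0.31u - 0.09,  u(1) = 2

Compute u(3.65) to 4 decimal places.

Euler: u_{n+1} = u_n + h·f(s_n, u_n).
s=1.000000, u=2.000000: f=-2.280000 → u ← 2.000000 + 0.53·(-2.280000) = 0.791600
s=1.530000, u=0.791600: f=-2.737496 → u ← 0.791600 + 0.53·(-2.737496) = -0.659273
s=2.060000, u=-0.659273: f=-3.119825 → u ← -0.659273 + 0.53·(-3.119825) = -2.312780
s=2.590000, u=-2.312780: f=-3.439338 → u ← -2.312780 + 0.53·(-3.439338) = -4.135630
s=3.120000, u=-4.135630: f=-3.706355 → u ← -4.135630 + 0.53·(-3.706355) = -6.099998
u(3.65) ≈ -6.1000

-6.1000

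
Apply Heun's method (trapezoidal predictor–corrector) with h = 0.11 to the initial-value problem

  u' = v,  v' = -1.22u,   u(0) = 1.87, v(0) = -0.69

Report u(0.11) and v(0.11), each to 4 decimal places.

1.7803, -0.9359

Heun on (u,v): k1 = f(s_n, state_n); k2 = f(s_n + h, state_n + h·k1); state_{n+1} = state_n + (h/2)·(k1 + k2).
0.000000: (1.870000, -0.690000)
  k1 = (-0.690000, -2.281400)
  predictor → (1.794100, -0.940954)
  k2 = (-0.940954, -2.188802)
  → (1.780298, -0.935861)
(u(0.11), v(0.11)) ≈ (1.7803, -0.9359)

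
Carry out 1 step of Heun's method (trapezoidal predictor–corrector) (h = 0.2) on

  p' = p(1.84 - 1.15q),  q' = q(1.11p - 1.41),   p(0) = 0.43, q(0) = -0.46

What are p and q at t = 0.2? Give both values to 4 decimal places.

Heun on (p,q): k1 = f(t_n, state_n); k2 = f(t_n + h, state_n + h·k1); state_{n+1} = state_n + (h/2)·(k1 + k2).
0.000000: (0.430000, -0.460000)
  k1 = (1.018670, 0.429042)
  predictor → (0.633734, -0.374192)
  k2 = (1.438779, 0.264387)
  → (0.675745, -0.390657)
(p(0.2), q(0.2)) ≈ (0.6757, -0.3907)

0.6757, -0.3907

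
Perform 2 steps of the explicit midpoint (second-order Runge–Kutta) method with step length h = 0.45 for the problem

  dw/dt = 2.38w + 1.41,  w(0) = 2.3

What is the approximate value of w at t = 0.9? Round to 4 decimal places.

Midpoint: k1 = f(t_n, w_n); k2 = f(t_n + h/2, w_n + (h/2)·k1); w_{n+1} = w_n + h·k2.
t=0.000000, w=2.300000:
  k1 = f(0.000000, 2.300000) = 6.884000
  k2 = f(0.225000, 3.848900) = 10.570382
  w ← 2.300000 + 0.45·10.570382 = 7.056672
t=0.450000, w=7.056672:
  k1 = f(0.450000, 7.056672) = 18.204879
  k2 = f(0.675000, 11.152770) = 27.953592
  w ← 7.056672 + 0.45·27.953592 = 19.635788
w(0.9) ≈ 19.6358

19.6358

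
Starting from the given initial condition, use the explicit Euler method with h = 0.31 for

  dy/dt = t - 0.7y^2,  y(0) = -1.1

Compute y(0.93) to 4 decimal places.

-2.0819

Euler: y_{n+1} = y_n + h·f(t_n, y_n).
t=0.000000, y=-1.100000: f=-0.847000 → y ← -1.100000 + 0.31·(-0.847000) = -1.362570
t=0.310000, y=-1.362570: f=-0.989618 → y ← -1.362570 + 0.31·(-0.989618) = -1.669352
t=0.620000, y=-1.669352: f=-1.330714 → y ← -1.669352 + 0.31·(-1.330714) = -2.081873
y(0.93) ≈ -2.0819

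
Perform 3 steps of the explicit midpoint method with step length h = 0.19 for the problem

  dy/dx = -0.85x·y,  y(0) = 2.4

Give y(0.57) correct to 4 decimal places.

2.0883

Midpoint: k1 = f(x_n, y_n); k2 = f(x_n + h/2, y_n + (h/2)·k1); y_{n+1} = y_n + h·k2.
x=0.000000, y=2.400000:
  k1 = f(0.000000, 2.400000) = 0.000000
  k2 = f(0.095000, 2.400000) = -0.193800
  y ← 2.400000 + 0.19·(-0.193800) = 2.363178
x=0.190000, y=2.363178:
  k1 = f(0.190000, 2.363178) = -0.381653
  k2 = f(0.285000, 2.326921) = -0.563697
  y ← 2.363178 + 0.19·(-0.563697) = 2.256076
x=0.380000, y=2.256076:
  k1 = f(0.380000, 2.256076) = -0.728712
  k2 = f(0.475000, 2.186848) = -0.882940
  y ← 2.256076 + 0.19·(-0.882940) = 2.088317
y(0.57) ≈ 2.0883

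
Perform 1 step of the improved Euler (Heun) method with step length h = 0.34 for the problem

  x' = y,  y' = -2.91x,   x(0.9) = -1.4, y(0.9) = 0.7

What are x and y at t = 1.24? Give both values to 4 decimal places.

Heun on (x,y): k1 = f(t_n, state_n); k2 = f(t_n + h, state_n + h·k1); state_{n+1} = state_n + (h/2)·(k1 + k2).
0.900000: (-1.400000, 0.700000)
  k1 = (0.700000, 4.074000)
  predictor → (-1.162000, 2.085160)
  k2 = (2.085160, 3.381420)
  → (-0.926523, 1.967421)
(x(1.24), y(1.24)) ≈ (-0.9265, 1.9674)

-0.9265, 1.9674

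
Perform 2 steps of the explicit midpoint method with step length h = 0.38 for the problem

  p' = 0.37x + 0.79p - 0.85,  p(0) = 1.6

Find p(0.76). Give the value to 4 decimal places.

2.1484

Midpoint: k1 = f(x_n, p_n); k2 = f(x_n + h/2, p_n + (h/2)·k1); p_{n+1} = p_n + h·k2.
x=0.000000, p=1.600000:
  k1 = f(0.000000, 1.600000) = 0.414000
  k2 = f(0.190000, 1.678660) = 0.546441
  p ← 1.600000 + 0.38·0.546441 = 1.807648
x=0.380000, p=1.807648:
  k1 = f(0.380000, 1.807648) = 0.718642
  k2 = f(0.570000, 1.944190) = 0.896810
  p ← 1.807648 + 0.38·0.896810 = 2.148435
p(0.76) ≈ 2.1484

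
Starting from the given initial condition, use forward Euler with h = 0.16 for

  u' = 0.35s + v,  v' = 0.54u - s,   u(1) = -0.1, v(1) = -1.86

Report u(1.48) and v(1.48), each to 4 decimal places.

Euler on (u,v): u_{n+1} = u_n + h·u', v_{n+1} = v_n + h·v'.
1.000000: (-0.100000, -1.860000); f=(-1.510000, -1.054000) → (-0.341600, -2.028640)
1.160000: (-0.341600, -2.028640); f=(-1.622640, -1.344464) → (-0.601222, -2.243754)
1.320000: (-0.601222, -2.243754); f=(-1.781754, -1.644660) → (-0.886303, -2.506900)
(u(1.48), v(1.48)) ≈ (-0.8863, -2.5069)

-0.8863, -2.5069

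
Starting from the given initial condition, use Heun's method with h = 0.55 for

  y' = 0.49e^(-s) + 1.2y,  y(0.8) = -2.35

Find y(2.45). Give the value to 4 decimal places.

Heun: k1 = f(s_n, y_n); k2 = f(s_n + h, y_n + h·k1); y_{n+1} = y_n + (h/2)·(k1 + k2).
s=0.800000, y=-2.350000:
  k1 = f(0.800000, -2.350000) = -2.599829
  k2 = f(1.350000, -3.779906) = -4.408859
  y ← -2.350000 + (0.55/2)·(-2.599829 + (-4.408859)) = -4.277389
s=1.350000, y=-4.277389:
  k1 = f(1.350000, -4.277389) = -5.005839
  k2 = f(1.900000, -7.030601) = -8.363432
  y ← -4.277389 + (0.55/2)·(-5.005839 + (-8.363432)) = -7.953939
s=1.900000, y=-7.953939:
  k1 = f(1.900000, -7.953939) = -9.471438
  k2 = f(2.450000, -13.163230) = -15.753592
  y ← -7.953939 + (0.55/2)·(-9.471438 + (-15.753592)) = -14.890822
y(2.45) ≈ -14.8908

-14.8908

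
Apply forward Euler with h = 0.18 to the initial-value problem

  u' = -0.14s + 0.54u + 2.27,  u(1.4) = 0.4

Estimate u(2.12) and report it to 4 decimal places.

Euler: u_{n+1} = u_n + h·f(s_n, u_n).
s=1.400000, u=0.400000: f=2.290000 → u ← 0.400000 + 0.18·2.290000 = 0.812200
s=1.580000, u=0.812200: f=2.487388 → u ← 0.812200 + 0.18·2.487388 = 1.259930
s=1.760000, u=1.259930: f=2.703962 → u ← 1.259930 + 0.18·2.703962 = 1.746643
s=1.940000, u=1.746643: f=2.941587 → u ← 1.746643 + 0.18·2.941587 = 2.276129
u(2.12) ≈ 2.2761

2.2761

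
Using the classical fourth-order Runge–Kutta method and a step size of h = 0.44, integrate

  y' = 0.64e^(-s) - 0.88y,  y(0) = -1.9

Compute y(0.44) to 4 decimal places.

-1.1040

RK4: k1 = f(s_n, y_n); k2 = f(s_n + h/2, y_n + (h/2)·k1); k3 = f(s_n + h/2, y_n + (h/2)·k2); k4 = f(s_n + h, y_n + h·k3); y_{n+1} = y_n + (h/6)·(k1 + 2k2 + 2k3 + k4).
s=0.000000, y=-1.900000:
  k1 = f(0.000000, -1.900000) = 2.312000
  k2 = f(0.220000, -1.391360) = 1.738009
  k3 = f(0.220000, -1.517638) = 1.849134
  k4 = f(0.440000, -1.086381) = 1.368199
  y ← -1.900000 + (0.44/6)·(k1 + 2k2 + 2k3 + k4) = -1.104005
y(0.44) ≈ -1.1040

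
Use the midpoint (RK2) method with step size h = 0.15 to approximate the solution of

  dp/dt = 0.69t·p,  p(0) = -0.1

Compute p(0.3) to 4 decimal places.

-0.1031

Midpoint: k1 = f(t_n, p_n); k2 = f(t_n + h/2, p_n + (h/2)·k1); p_{n+1} = p_n + h·k2.
t=0.000000, p=-0.100000:
  k1 = f(0.000000, -0.100000) = 0.000000
  k2 = f(0.075000, -0.100000) = -0.005175
  p ← -0.100000 + 0.15·(-0.005175) = -0.100776
t=0.150000, p=-0.100776:
  k1 = f(0.150000, -0.100776) = -0.010430
  k2 = f(0.225000, -0.101559) = -0.015767
  p ← -0.100776 + 0.15·(-0.015767) = -0.103141
p(0.3) ≈ -0.1031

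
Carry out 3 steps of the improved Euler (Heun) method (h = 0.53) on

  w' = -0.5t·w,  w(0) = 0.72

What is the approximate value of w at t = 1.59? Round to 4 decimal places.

Heun: k1 = f(t_n, w_n); k2 = f(t_n + h, w_n + h·k1); w_{n+1} = w_n + (h/2)·(k1 + k2).
t=0.000000, w=0.720000:
  k1 = f(0.000000, 0.720000) = 0.000000
  k2 = f(0.530000, 0.720000) = -0.190800
  w ← 0.720000 + (0.53/2)·(0.000000 + (-0.190800)) = 0.669438
t=0.530000, w=0.669438:
  k1 = f(0.530000, 0.669438) = -0.177401
  k2 = f(1.060000, 0.575415) = -0.304970
  w ← 0.669438 + (0.53/2)·(-0.177401 + (-0.304970)) = 0.541610
t=1.060000, w=0.541610:
  k1 = f(1.060000, 0.541610) = -0.287053
  k2 = f(1.590000, 0.389471) = -0.309630
  w ← 0.541610 + (0.53/2)·(-0.287053 + (-0.309630)) = 0.383489
w(1.59) ≈ 0.3835

0.3835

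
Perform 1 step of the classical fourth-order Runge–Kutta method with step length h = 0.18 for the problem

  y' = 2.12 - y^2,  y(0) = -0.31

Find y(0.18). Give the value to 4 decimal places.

0.0667

RK4: k1 = f(t_n, y_n); k2 = f(t_n + h/2, y_n + (h/2)·k1); k3 = f(t_n + h/2, y_n + (h/2)·k2); k4 = f(t_n + h, y_n + h·k3); y_{n+1} = y_n + (h/6)·(k1 + 2k2 + 2k3 + k4).
t=0.000000, y=-0.310000:
  k1 = f(0.000000, -0.310000) = 2.023900
  k2 = f(0.090000, -0.127849) = 2.103655
  k3 = f(0.090000, -0.120671) = 2.105438
  k4 = f(0.180000, 0.068979) = 2.115242
  y ← -0.310000 + (0.18/6)·(k1 + 2k2 + 2k3 + k4) = 0.066720
y(0.18) ≈ 0.0667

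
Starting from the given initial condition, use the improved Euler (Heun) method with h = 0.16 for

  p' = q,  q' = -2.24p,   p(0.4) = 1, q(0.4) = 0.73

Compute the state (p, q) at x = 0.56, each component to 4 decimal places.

1.0881, 0.3507

Heun on (p,q): k1 = f(x_n, state_n); k2 = f(x_n + h, state_n + h·k1); state_{n+1} = state_n + (h/2)·(k1 + k2).
0.400000: (1.000000, 0.730000)
  k1 = (0.730000, -2.240000)
  predictor → (1.116800, 0.371600)
  k2 = (0.371600, -2.501632)
  → (1.088128, 0.350669)
(p(0.56), q(0.56)) ≈ (1.0881, 0.3507)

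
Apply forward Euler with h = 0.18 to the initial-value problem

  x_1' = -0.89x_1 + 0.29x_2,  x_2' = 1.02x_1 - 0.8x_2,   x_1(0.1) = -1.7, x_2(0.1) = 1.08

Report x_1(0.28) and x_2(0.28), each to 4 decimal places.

Euler on (x_1,x_2): x_1_{n+1} = x_1_n + h·x_1', x_2_{n+1} = x_2_n + h·x_2'.
0.100000: (-1.700000, 1.080000); f=(1.826200, -2.598000) → (-1.371284, 0.612360)
(x_1(0.28), x_2(0.28)) ≈ (-1.3713, 0.6124)

-1.3713, 0.6124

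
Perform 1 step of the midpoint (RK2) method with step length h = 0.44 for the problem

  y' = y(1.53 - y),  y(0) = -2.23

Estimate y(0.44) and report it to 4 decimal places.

-12.2783

Midpoint: k1 = f(x_n, y_n); k2 = f(x_n + h/2, y_n + (h/2)·k1); y_{n+1} = y_n + h·k2.
x=0.000000, y=-2.230000:
  k1 = f(0.000000, -2.230000) = -8.384800
  k2 = f(0.220000, -4.074656) = -22.837045
  y ← -2.230000 + 0.44·(-22.837045) = -12.278300
y(0.44) ≈ -12.2783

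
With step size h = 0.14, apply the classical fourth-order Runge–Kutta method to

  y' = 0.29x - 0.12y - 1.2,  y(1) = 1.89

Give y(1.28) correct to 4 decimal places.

1.5882

RK4: k1 = f(x_n, y_n); k2 = f(x_n + h/2, y_n + (h/2)·k1); k3 = f(x_n + h/2, y_n + (h/2)·k2); k4 = f(x_n + h, y_n + h·k3); y_{n+1} = y_n + (h/6)·(k1 + 2k2 + 2k3 + k4).
x=1.000000, y=1.890000:
  k1 = f(1.000000, 1.890000) = -1.136800
  k2 = f(1.070000, 1.810424) = -1.106951
  k3 = f(1.070000, 1.812513) = -1.107202
  k4 = f(1.140000, 1.734992) = -1.077599
  y ← 1.890000 + (0.14/6)·(k1 + 2k2 + 2k3 + k4) = 1.735004
x=1.140000, y=1.735004:
  k1 = f(1.140000, 1.735004) = -1.077600
  k2 = f(1.210000, 1.659572) = -1.048249
  k3 = f(1.210000, 1.661626) = -1.048495
  k4 = f(1.280000, 1.588214) = -1.019386
  y ← 1.735004 + (0.14/6)·(k1 + 2k2 + 2k3 + k4) = 1.588226
y(1.28) ≈ 1.5882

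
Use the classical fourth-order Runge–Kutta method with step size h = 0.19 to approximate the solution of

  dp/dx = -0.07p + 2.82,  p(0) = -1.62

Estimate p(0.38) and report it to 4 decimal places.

RK4: k1 = f(x_n, p_n); k2 = f(x_n + h/2, p_n + (h/2)·k1); k3 = f(x_n + h/2, p_n + (h/2)·k2); k4 = f(x_n + h, p_n + h·k3); p_{n+1} = p_n + (h/6)·(k1 + 2k2 + 2k3 + k4).
x=0.000000, p=-1.620000:
  k1 = f(0.000000, -1.620000) = 2.933400
  k2 = f(0.095000, -1.341327) = 2.913893
  k3 = f(0.095000, -1.343180) = 2.914023
  k4 = f(0.190000, -1.066336) = 2.894643
  p ← -1.620000 + (0.19/6)·(k1 + 2k2 + 2k3 + k4) = -1.066344
x=0.190000, p=-1.066344:
  k1 = f(0.190000, -1.066344) = 2.894644
  k2 = f(0.285000, -0.791353) = 2.875395
  k3 = f(0.285000, -0.793181) = 2.875523
  k4 = f(0.380000, -0.519995) = 2.856400
  p ← -1.066344 + (0.19/6)·(k1 + 2k2 + 2k3 + k4) = -0.520003
p(0.38) ≈ -0.5200

-0.5200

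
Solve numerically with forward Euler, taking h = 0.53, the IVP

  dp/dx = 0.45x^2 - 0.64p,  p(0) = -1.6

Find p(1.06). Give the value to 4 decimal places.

-0.6317

Euler: p_{n+1} = p_n + h·f(x_n, p_n).
x=0.000000, p=-1.600000: f=1.024000 → p ← -1.600000 + 0.53·1.024000 = -1.057280
x=0.530000, p=-1.057280: f=0.803064 → p ← -1.057280 + 0.53·0.803064 = -0.631656
p(1.06) ≈ -0.6317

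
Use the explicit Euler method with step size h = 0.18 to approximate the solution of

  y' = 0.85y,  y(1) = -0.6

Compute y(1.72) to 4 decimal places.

Euler: y_{n+1} = y_n + h·f(x_n, y_n).
x=1.000000, y=-0.600000: f=-0.510000 → y ← -0.600000 + 0.18·(-0.510000) = -0.691800
x=1.180000, y=-0.691800: f=-0.588030 → y ← -0.691800 + 0.18·(-0.588030) = -0.797645
x=1.360000, y=-0.797645: f=-0.677999 → y ← -0.797645 + 0.18·(-0.677999) = -0.919685
x=1.540000, y=-0.919685: f=-0.781732 → y ← -0.919685 + 0.18·(-0.781732) = -1.060397
y(1.72) ≈ -1.0604

-1.0604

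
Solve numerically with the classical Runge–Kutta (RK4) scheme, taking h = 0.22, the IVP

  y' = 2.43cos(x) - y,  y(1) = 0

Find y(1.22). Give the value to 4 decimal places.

RK4: k1 = f(x_n, y_n); k2 = f(x_n + h/2, y_n + (h/2)·k1); k3 = f(x_n + h/2, y_n + (h/2)·k2); k4 = f(x_n + h, y_n + h·k3); y_{n+1} = y_n + (h/6)·(k1 + 2k2 + 2k3 + k4).
x=1.000000, y=0.000000:
  k1 = f(1.000000, 0.000000) = 1.312935
  k2 = f(1.110000, 0.144423) = 0.936105
  k3 = f(1.110000, 0.102972) = 0.977556
  k4 = f(1.220000, 0.215062) = 0.619997
  y ← 0.000000 + (0.22/6)·(k1 + 2k2 + 2k3 + k4) = 0.211209
y(1.22) ≈ 0.2112

0.2112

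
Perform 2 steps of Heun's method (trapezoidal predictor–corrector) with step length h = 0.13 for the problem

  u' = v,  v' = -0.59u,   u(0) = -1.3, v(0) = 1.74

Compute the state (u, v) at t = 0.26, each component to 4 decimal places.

Heun on (u,v): k1 = f(t_n, state_n); k2 = f(t_n + h, state_n + h·k1); state_{n+1} = state_n + (h/2)·(k1 + k2).
0.000000: (-1.300000, 1.740000)
  k1 = (1.740000, 0.767000)
  predictor → (-1.073800, 1.839710)
  k2 = (1.839710, 0.633542)
  → (-1.067319, 1.831035)
0.130000: (-1.067319, 1.831035)
  k1 = (1.831035, 0.629718)
  predictor → (-0.829284, 1.912899)
  k2 = (1.912899, 0.489278)
  → (-0.823963, 1.903770)
(u(0.26), v(0.26)) ≈ (-0.8240, 1.9038)

-0.8240, 1.9038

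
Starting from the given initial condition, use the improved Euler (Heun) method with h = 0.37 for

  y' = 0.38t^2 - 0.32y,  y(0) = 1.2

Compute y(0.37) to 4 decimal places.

Heun: k1 = f(t_n, y_n); k2 = f(t_n + h, y_n + h·k1); y_{n+1} = y_n + (h/2)·(k1 + k2).
t=0.000000, y=1.200000:
  k1 = f(0.000000, 1.200000) = -0.384000
  k2 = f(0.370000, 1.057920) = -0.286512
  y ← 1.200000 + (0.37/2)·(-0.384000 + (-0.286512)) = 1.075955
y(0.37) ≈ 1.0760

1.0760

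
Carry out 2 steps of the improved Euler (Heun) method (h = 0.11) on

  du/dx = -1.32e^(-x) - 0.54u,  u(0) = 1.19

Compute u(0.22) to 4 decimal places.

Heun: k1 = f(x_n, u_n); k2 = f(x_n + h, u_n + h·k1); u_{n+1} = u_n + (h/2)·(k1 + k2).
x=0.000000, u=1.190000:
  k1 = f(0.000000, 1.190000) = -1.962600
  k2 = f(0.110000, 0.974114) = -1.708523
  u ← 1.190000 + (0.11/2)·(-1.962600 + (-1.708523)) = 0.988088
x=0.110000, u=0.988088:
  k1 = f(0.110000, 0.988088) = -1.716069
  k2 = f(0.220000, 0.799321) = -1.490958
  u ← 0.988088 + (0.11/2)·(-1.716069 + (-1.490958)) = 0.811702
u(0.22) ≈ 0.8117

0.8117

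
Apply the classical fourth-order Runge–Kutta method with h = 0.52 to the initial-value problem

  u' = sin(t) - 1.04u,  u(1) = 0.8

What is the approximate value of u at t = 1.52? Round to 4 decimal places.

0.8468

RK4: k1 = f(t_n, u_n); k2 = f(t_n + h/2, u_n + (h/2)·k1); k3 = f(t_n + h/2, u_n + (h/2)·k2); k4 = f(t_n + h, u_n + h·k3); u_{n+1} = u_n + (h/6)·(k1 + 2k2 + 2k3 + k4).
t=1.000000, u=0.800000:
  k1 = f(1.000000, 0.800000) = 0.009471
  k2 = f(1.260000, 0.802462) = 0.117529
  k3 = f(1.260000, 0.830558) = 0.088310
  k4 = f(1.520000, 0.845921) = 0.118952
  u ← 0.800000 + (0.52/6)·(k1 + 2k2 + 2k3 + k4) = 0.846809
u(1.52) ≈ 0.8468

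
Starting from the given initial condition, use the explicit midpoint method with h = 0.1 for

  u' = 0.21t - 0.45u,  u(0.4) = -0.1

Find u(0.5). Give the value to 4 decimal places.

-0.0863

Midpoint: k1 = f(t_n, u_n); k2 = f(t_n + h/2, u_n + (h/2)·k1); u_{n+1} = u_n + h·k2.
t=0.400000, u=-0.100000:
  k1 = f(0.400000, -0.100000) = 0.129000
  k2 = f(0.450000, -0.093550) = 0.136598
  u ← -0.100000 + 0.1·0.136598 = -0.086340
u(0.5) ≈ -0.0863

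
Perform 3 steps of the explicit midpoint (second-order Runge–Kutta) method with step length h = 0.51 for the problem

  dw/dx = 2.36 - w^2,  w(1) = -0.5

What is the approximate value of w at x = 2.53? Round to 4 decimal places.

Midpoint: k1 = f(x_n, w_n); k2 = f(x_n + h/2, w_n + (h/2)·k1); w_{n+1} = w_n + h·k2.
x=1.000000, w=-0.500000:
  k1 = f(1.000000, -0.500000) = 2.110000
  k2 = f(1.255000, 0.038050) = 2.358552
  w ← -0.500000 + 0.51·2.358552 = 0.702862
x=1.510000, w=0.702862:
  k1 = f(1.510000, 0.702862) = 1.865986
  k2 = f(1.765000, 1.178688) = 0.970695
  w ← 0.702862 + 0.51·0.970695 = 1.197916
x=2.020000, w=1.197916:
  k1 = f(2.020000, 1.197916) = 0.924997
  k2 = f(2.275000, 1.433790) = 0.304245
  w ← 1.197916 + 0.51·0.304245 = 1.353081
w(2.53) ≈ 1.3531

1.3531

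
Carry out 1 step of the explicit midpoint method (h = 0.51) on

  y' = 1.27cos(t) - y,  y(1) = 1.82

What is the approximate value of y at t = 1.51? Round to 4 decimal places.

Midpoint: k1 = f(t_n, y_n); k2 = f(t_n + h/2, y_n + (h/2)·k1); y_{n+1} = y_n + h·k2.
t=1.000000, y=1.820000:
  k1 = f(1.000000, 1.820000) = -1.133816
  k2 = f(1.255000, 1.530877) = -1.136449
  y ← 1.820000 + 0.51·(-1.136449) = 1.240411
y(1.51) ≈ 1.2404

1.2404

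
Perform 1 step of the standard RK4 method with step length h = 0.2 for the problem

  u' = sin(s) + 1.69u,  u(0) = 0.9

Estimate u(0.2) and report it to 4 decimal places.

RK4: k1 = f(s_n, u_n); k2 = f(s_n + h/2, u_n + (h/2)·k1); k3 = f(s_n + h/2, u_n + (h/2)·k2); k4 = f(s_n + h, u_n + h·k3); u_{n+1} = u_n + (h/6)·(k1 + 2k2 + 2k3 + k4).
s=0.000000, u=0.900000:
  k1 = f(0.000000, 0.900000) = 1.521000
  k2 = f(0.100000, 1.052100) = 1.877882
  k3 = f(0.100000, 1.087788) = 1.938196
  k4 = f(0.200000, 1.287639) = 2.374779
  u ← 0.900000 + (0.2/6)·(k1 + 2k2 + 2k3 + k4) = 1.284265
u(0.2) ≈ 1.2843

1.2843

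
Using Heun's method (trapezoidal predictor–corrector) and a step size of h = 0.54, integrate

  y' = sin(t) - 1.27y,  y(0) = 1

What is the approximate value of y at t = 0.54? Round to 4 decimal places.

0.6882

Heun: k1 = f(t_n, y_n); k2 = f(t_n + h, y_n + h·k1); y_{n+1} = y_n + (h/2)·(k1 + k2).
t=0.000000, y=1.000000:
  k1 = f(0.000000, 1.000000) = -1.270000
  k2 = f(0.540000, 0.314200) = 0.115102
  y ← 1.000000 + (0.54/2)·(-1.270000 + 0.115102) = 0.688178
y(0.54) ≈ 0.6882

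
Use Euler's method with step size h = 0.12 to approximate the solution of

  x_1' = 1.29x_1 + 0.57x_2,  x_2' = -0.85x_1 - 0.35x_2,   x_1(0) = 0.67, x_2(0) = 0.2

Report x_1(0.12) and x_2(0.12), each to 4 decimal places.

0.7874, 0.1233

Euler on (x_1,x_2): x_1_{n+1} = x_1_n + h·x_1', x_2_{n+1} = x_2_n + h·x_2'.
0.000000: (0.670000, 0.200000); f=(0.978300, -0.639500) → (0.787396, 0.123260)
(x_1(0.12), x_2(0.12)) ≈ (0.7874, 0.1233)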